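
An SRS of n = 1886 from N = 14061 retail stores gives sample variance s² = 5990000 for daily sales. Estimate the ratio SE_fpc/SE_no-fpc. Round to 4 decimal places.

f = n/N = 1886/14061 = 0.13412986.
SE_no-fpc = √(s²/n) = 56.356312; SE_fpc = √((1−f)s²/n) = 52.440756.
Ratio = √(1−f) = 0.93052143.

0.9305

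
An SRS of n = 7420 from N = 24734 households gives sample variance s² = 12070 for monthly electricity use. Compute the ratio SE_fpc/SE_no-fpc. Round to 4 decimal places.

0.8367

f = n/N = 7420/24734 = 0.29999191.
SE_no-fpc = √(s²/n) = 1.2754155; SE_fpc = √((1−f)s²/n) = 1.0670953.
Ratio = √(1−f) = 0.83666486.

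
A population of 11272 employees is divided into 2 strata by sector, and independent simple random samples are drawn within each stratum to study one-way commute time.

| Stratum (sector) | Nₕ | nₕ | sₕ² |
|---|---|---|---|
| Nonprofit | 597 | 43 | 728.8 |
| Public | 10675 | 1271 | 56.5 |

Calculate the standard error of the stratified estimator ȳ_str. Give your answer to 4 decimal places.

0.2815

Var(ȳ_str) = Σₕ Wₕ²(1 − fₕ)sₕ²/nₕ with Wₕ = Nₕ/N, N = 11272.
Nonprofit: Wₕ = 0.05296309; term = 0.05296309²·(1 − 0.07202680)·728.8/43 = 0.044118633.
Public: Wₕ = 0.94703691; term = 0.94703691²·(1 − 0.11906323)·56.5/1271 = 0.035122178.
Sum = 0.079240811.
SE = √(0.079240811) = 0.2815.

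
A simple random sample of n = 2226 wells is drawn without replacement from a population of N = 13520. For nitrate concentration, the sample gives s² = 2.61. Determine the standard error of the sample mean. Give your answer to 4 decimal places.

0.0313

Under SRS without replacement, Var(ȳ) = (1 − f)·s²/n with f = n/N = 2226/13520 = 0.16464497.
Var(ȳ) = (1 − 0.16464497)·2.61/2226 = 0.83535503·0.0011725067 = 9.794594 × 10^-4.
SE(ȳ) = √(9.794594 × 10^-4) = 0.0313.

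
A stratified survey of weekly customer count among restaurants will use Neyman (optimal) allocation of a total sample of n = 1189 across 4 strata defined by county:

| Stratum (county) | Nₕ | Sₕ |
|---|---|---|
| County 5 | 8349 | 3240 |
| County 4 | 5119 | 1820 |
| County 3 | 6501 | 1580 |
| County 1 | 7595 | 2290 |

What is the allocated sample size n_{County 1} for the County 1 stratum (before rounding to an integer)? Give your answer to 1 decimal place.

Neyman allocation: nₕ = n·NₕSₕ / Σⱼ NⱼSⱼ.
Σ NⱼSⱼ = 8349·3240 + 5119·1820 + 6501·1580 + 7595·2290 = 6.403147 × 10^7.
n_{County 1} = 1189·7595·2290 / (6.403147 × 10^7) = 323.0.

323.0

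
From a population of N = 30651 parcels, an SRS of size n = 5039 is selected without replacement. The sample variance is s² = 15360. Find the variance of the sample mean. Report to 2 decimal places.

2.55

Under SRS without replacement, Var(ȳ) = (1 − f)·s²/n with f = n/N = 5039/30651 = 0.16439920.
Var(ȳ) = (1 − 0.16439920)·15360/5039 = 0.83560080·3.0482239 = 2.5470983.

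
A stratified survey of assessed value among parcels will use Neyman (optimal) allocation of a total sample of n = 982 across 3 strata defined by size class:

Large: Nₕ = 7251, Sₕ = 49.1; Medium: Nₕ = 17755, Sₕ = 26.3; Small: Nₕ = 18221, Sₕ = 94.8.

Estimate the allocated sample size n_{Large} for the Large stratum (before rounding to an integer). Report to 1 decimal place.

Neyman allocation: nₕ = n·NₕSₕ / Σⱼ NⱼSⱼ.
Σ NⱼSⱼ = 7251·49.1 + 17755·26.3 + 18221·94.8 = 2.5503314 × 10^6.
n_{Large} = 982·7251·49.1 / (2.5503314 × 10^6) = 137.1.

137.1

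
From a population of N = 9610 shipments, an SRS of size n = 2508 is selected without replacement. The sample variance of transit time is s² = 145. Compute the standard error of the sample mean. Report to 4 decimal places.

Under SRS without replacement, Var(ȳ) = (1 − f)·s²/n with f = n/N = 2508/9610 = 0.26097815.
Var(ȳ) = (1 − 0.26097815)·145/2508 = 0.73902185·0.057814992 = 0.042726542.
SE(ȳ) = √(0.042726542) = 0.2067.

0.2067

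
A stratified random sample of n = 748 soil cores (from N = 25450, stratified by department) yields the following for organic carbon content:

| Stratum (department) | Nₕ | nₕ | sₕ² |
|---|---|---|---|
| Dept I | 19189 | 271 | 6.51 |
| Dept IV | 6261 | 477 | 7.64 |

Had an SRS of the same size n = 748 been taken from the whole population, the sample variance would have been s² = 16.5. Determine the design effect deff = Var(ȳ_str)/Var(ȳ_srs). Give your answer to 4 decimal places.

Var(ȳ_str) = Σ Wₕ²(1−fₕ)sₕ²/nₕ with Wₕ = Nₕ/25450:
  Dept I: (19189/25450)²·(1−271/19189)·6.51/271 = 0.013463677
  Dept IV: (6261/25450)²·(1−477/6261)·7.64/477 = 8.9551197 × 10^-4
  → Var(ȳ_str) = 0.014359189.
Var(ȳ_srs) = (1 − 748/25450)·16.5/748 = 0.021410493.
deff = 0.014359189 / 0.021410493 = 0.6707.

0.6707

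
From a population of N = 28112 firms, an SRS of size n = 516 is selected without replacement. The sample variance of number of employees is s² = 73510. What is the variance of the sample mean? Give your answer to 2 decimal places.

139.85

Under SRS without replacement, Var(ȳ) = (1 − f)·s²/n with f = n/N = 516/28112 = 0.01835515.
Var(ȳ) = (1 − 0.01835515)·73510/516 = 0.98164485·142.46124 = 139.84634.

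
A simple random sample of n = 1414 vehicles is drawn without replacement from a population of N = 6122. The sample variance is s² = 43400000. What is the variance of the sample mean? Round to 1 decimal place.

Under SRS without replacement, Var(ȳ) = (1 − f)·s²/n with f = n/N = 1414/6122 = 0.23097027.
Var(ȳ) = (1 − 0.23097027)·43400000/1414 = 0.76902973·30693.069 = 23603.883.

23603.9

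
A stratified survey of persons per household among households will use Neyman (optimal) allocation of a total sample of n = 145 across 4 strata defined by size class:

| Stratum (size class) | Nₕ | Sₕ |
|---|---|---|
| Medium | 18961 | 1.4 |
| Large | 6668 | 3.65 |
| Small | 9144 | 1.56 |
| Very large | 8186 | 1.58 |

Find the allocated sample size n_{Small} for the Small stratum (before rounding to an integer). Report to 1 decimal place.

Neyman allocation: nₕ = n·NₕSₕ / Σⱼ NⱼSⱼ.
Σ NⱼSⱼ = 18961·1.4 + 6668·3.65 + 9144·1.56 + 8186·1.58 = 78082.12.
n_{Small} = 145·9144·1.56 / 78082.12 = 26.5.

26.5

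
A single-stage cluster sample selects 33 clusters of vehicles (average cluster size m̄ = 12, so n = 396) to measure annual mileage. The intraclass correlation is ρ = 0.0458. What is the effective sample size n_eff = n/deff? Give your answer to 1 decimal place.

263.3

deff = 1 + (12 − 1)·0.0458 = 1 + 0.5038 = 1.5038.
n_eff = 396 / 1.5038 = 263.3.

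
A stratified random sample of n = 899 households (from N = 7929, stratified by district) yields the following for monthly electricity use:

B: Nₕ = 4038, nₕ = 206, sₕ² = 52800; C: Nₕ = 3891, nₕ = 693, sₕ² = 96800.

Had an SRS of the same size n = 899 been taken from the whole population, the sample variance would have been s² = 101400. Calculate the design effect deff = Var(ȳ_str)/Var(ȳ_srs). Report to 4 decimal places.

Var(ȳ_str) = Σ Wₕ²(1−fₕ)sₕ²/nₕ with Wₕ = Nₕ/7929:
  B: (4038/7929)²·(1−206/4038)·52800/206 = 63.084357
  C: (3891/7929)²·(1−693/3891)·96800/693 = 27.646807
  → Var(ȳ_str) = 90.731164.
Var(ȳ_srs) = (1 − 899/7929)·101400/899 = 100.00349.
deff = 90.731164 / 100.00349 = 0.9073.

0.9073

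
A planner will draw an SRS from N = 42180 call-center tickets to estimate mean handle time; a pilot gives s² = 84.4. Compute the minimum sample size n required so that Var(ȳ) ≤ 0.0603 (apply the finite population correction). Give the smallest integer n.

1355

Without fpc, n₀ = s²/D = 84.4/0.0603 = 1399.6683.
With fpc, (1 − n/N)·s²/n ≤ D requires n ≥ n₀/(1 + n₀/N) = 1399.6683/(1 + 1399.6683/42180) = 1354.7145.
Rounding up, n = 1355.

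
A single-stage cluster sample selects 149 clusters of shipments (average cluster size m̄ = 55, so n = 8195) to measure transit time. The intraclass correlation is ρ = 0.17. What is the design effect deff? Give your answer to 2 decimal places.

deff = 1 + (55 − 1)·0.17 = 1 + 9.18 = 10.18.

10.18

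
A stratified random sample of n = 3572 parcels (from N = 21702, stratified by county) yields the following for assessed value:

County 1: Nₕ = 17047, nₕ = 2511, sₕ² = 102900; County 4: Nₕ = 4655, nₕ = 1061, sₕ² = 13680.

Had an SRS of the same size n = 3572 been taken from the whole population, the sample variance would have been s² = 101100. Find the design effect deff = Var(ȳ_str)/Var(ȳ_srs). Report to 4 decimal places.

Var(ȳ_str) = Σ Wₕ²(1−fₕ)sₕ²/nₕ with Wₕ = Nₕ/21702:
  County 1: (17047/21702)²·(1−2511/17047)·102900/2511 = 21.560658
  County 4: (4655/21702)²·(1−1061/4655)·13680/1061 = 0.45800366
  → Var(ȳ_str) = 22.018662.
Var(ȳ_srs) = (1 − 3572/21702)·101100/3572 = 23.644915.
deff = 22.018662 / 23.644915 = 0.9312.

0.9312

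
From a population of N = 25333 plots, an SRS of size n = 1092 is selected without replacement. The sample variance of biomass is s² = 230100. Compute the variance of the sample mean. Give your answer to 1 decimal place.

201.6

Under SRS without replacement, Var(ȳ) = (1 − f)·s²/n with f = n/N = 1092/25333 = 0.04310583.
Var(ȳ) = (1 − 0.04310583)·230100/1092 = 0.95689417·210.71429 = 201.63127.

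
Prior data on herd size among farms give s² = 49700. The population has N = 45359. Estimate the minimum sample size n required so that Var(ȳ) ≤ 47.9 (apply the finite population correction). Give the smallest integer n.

Without fpc, n₀ = s²/D = 49700/47.9 = 1037.5783.
With fpc, (1 − n/N)·s²/n ≤ D requires n ≥ n₀/(1 + n₀/N) = 1037.5783/(1 + 1037.5783/45359) = 1014.3747.
Rounding up, n = 1015.

1015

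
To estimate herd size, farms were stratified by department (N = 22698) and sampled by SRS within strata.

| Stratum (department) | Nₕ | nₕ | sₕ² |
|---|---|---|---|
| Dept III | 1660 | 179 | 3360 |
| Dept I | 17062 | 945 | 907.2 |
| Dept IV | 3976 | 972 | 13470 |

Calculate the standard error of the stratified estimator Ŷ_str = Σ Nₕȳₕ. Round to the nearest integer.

Var(Ŷ_str) = Σₕ Nₕ²(1 − fₕ)sₕ²/nₕ.
Dept III: 1660²·(1 − 179/1660)·3360/179 = 4.6147629 × 10^7.
Dept I: 17062²·(1 − 945/17062)·907.2/945 = 2.6398872 × 10^8.
Dept IV: 3976²·(1 − 972/3976)·13470/972 = 1.6551892 × 10^8.
Sum = 4.7565527 × 10^8.
SE = √(4.7565527 × 10^8) = 21810.

21810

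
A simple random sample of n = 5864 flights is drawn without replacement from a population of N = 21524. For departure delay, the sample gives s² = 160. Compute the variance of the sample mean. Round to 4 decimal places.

0.0199

Under SRS without replacement, Var(ȳ) = (1 − f)·s²/n with f = n/N = 5864/21524 = 0.27244007.
Var(ȳ) = (1 − 0.27244007)·160/5864 = 0.72755993·0.02728513 = 0.019851567.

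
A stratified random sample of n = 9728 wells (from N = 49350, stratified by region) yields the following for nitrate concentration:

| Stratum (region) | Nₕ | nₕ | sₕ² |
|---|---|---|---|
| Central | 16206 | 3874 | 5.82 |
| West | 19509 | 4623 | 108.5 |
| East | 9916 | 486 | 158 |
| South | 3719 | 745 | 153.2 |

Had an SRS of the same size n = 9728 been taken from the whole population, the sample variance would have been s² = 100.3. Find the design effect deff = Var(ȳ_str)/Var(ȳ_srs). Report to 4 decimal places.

1.9737

Var(ȳ_str) = Σ Wₕ²(1−fₕ)sₕ²/nₕ with Wₕ = Nₕ/49350:
  Central: (16206/49350)²·(1−3874/16206)·5.82/3874 = 1.2328164 × 10^-4
  West: (19509/49350)²·(1−4623/19509)·108.5/4623 = 0.002798624
  East: (9916/49350)²·(1−486/9916)·158/486 = 0.012482303
  South: (3719/49350)²·(1−745/3719)·153.2/745 = 9.3388913 × 10^-4
  → Var(ȳ_str) = 0.016338098.
Var(ȳ_srs) = (1 − 9728/49350)·100.3/9728 = 0.0082780226.
deff = 0.016338098 / 0.0082780226 = 1.9737.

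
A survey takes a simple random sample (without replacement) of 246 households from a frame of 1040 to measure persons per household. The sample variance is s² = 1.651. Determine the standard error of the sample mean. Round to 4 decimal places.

Under SRS without replacement, Var(ȳ) = (1 − f)·s²/n with f = n/N = 246/1040 = 0.23653846.
Var(ȳ) = (1 − 0.23653846)·1.651/246 = 0.76346154·0.0067113821 = 0.0051238821.
SE(ȳ) = √(0.0051238821) = 0.0716.

0.0716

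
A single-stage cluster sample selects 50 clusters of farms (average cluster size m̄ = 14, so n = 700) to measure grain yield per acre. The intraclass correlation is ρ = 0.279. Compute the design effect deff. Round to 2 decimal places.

4.63

deff = 1 + (14 − 1)·0.279 = 1 + 3.627 = 4.627.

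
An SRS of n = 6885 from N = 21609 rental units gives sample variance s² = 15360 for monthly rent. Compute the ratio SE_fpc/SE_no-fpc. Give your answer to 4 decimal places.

f = n/N = 6885/21609 = 0.31861724.
SE_no-fpc = √(s²/n) = 1.4936321; SE_fpc = √((1−f)s²/n) = 1.2329322.
Ratio = √(1−f) = 0.82545912.

0.8255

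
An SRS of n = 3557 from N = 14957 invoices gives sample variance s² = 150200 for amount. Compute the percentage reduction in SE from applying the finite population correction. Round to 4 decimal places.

12.6968

f = n/N = 3557/14957 = 0.23781507.
SE_no-fpc = √(s²/n) = 6.4981994; SE_fpc = √((1−f)s²/n) = 5.6731362.
Ratio = √(1−f) = 0.87303203. Reduction = 100·(1 − 0.87303203) = 12.6968%.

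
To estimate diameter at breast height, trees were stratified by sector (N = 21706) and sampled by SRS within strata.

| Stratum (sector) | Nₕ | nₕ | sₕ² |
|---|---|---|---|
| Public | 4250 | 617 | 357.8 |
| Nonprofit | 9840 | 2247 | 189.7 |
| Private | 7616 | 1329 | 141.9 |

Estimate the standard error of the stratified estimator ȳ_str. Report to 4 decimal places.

Var(ȳ_str) = Σₕ Wₕ²(1 − fₕ)sₕ²/nₕ with Wₕ = Nₕ/N, N = 21706.
Public: Wₕ = 0.19579840; term = 0.19579840²·(1 − 0.14517647)·357.8/617 = 0.019004214.
Nonprofit: Wₕ = 0.45333088; term = 0.45333088²·(1 − 0.22835366)·189.7/2247 = 0.013387922.
Private: Wₕ = 0.35087073; term = 0.35087073²·(1 − 0.17450105)·141.9/1329 = 0.010850961.
Sum = 0.043243097.
SE = √(0.043243097) = 0.2079.

0.2079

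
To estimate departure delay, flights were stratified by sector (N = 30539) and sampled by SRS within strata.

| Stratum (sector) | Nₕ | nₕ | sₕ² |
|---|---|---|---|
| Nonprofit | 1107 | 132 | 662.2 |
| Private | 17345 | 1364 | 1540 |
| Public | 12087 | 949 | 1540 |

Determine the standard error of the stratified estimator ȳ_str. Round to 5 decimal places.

Var(ȳ_str) = Σₕ Wₕ²(1 − fₕ)sₕ²/nₕ with Wₕ = Nₕ/N, N = 30539.
Nonprofit: Wₕ = 0.03624873; term = 0.03624873²·(1 − 0.11924119)·662.2/132 = 0.0058057437.
Private: Wₕ = 0.56796228; term = 0.56796228²·(1 − 0.07863938)·1540/1364 = 0.33556371.
Public: Wₕ = 0.39578899; term = 0.39578899²·(1 − 0.07851411)·1540/949 = 0.23424516.
Sum = 0.57561461.
SE = √(0.57561461) = 0.75869.

0.75869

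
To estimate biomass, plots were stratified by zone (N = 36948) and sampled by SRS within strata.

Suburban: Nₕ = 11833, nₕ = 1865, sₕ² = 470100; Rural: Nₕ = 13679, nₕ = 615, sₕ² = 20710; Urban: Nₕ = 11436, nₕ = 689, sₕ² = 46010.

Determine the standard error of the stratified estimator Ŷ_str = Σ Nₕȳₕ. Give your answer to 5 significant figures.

209660

Var(Ŷ_str) = Σₕ Nₕ²(1 − fₕ)sₕ²/nₕ.
Suburban: 11833²·(1 − 1865/11833)·470100/1865 = 2.9731328 × 10^10.
Rural: 13679²·(1 − 615/13679)·20710/615 = 6.0177689 × 10^9.
Urban: 11436²·(1 − 689/11436)·46010/689 = 8.2071885 × 10^9.
Sum = 4.3956285 × 10^10.
SE = √(4.3956285 × 10^10) = 209660.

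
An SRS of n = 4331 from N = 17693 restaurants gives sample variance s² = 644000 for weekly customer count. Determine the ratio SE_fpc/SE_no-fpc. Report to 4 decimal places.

0.8690

f = n/N = 4331/17693 = 0.24478607.
SE_no-fpc = √(s²/n) = 12.194074; SE_fpc = √((1−f)s²/n) = 10.597022.
Ratio = √(1−f) = 0.86903045.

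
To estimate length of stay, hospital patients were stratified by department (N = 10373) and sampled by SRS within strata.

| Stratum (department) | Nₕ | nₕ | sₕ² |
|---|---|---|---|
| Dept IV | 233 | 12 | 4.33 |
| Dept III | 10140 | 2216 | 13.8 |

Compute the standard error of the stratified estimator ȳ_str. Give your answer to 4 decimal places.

Var(ȳ_str) = Σₕ Wₕ²(1 − fₕ)sₕ²/nₕ with Wₕ = Nₕ/N, N = 10373.
Dept IV: Wₕ = 0.02246216; term = 0.02246216²·(1 − 0.05150215)·4.33/12 = 1.7268161 × 10^-4.
Dept III: Wₕ = 0.97753784; term = 0.97753784²·(1 − 0.21854043)·13.8/2216 = 0.0046503217.
Sum = 0.0048230033.
SE = √(0.0048230033) = 0.0694.

0.0694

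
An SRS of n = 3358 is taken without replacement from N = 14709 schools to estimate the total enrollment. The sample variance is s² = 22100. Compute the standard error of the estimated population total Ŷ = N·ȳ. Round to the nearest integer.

Var(Ŷ) = N²·Var(ȳ) = N²·(1 − n/N)·s²/n.
f = 3358/14709 = 0.22829560; Var(ȳ) = 0.77170440·22100/3358 = 5.0788169.
Var(Ŷ) = 14709² · 5.0788169 = 1.0988258 × 10^9.
SE(Ŷ) = √(1.0988258 × 10^9) = 33149.

33149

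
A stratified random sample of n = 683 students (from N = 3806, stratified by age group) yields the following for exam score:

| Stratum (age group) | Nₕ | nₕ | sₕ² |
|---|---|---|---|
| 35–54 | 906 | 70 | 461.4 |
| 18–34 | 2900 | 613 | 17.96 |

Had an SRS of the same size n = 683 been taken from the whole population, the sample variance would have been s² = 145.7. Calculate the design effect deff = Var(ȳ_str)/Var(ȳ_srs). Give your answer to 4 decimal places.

2.0456

Var(ȳ_str) = Σ Wₕ²(1−fₕ)sₕ²/nₕ with Wₕ = Nₕ/3806:
  35–54: (906/3806)²·(1−70/906)·461.4/70 = 0.34464855
  18–34: (2900/3806)²·(1−613/2900)·17.96/613 = 0.013414437
  → Var(ȳ_str) = 0.35806299.
Var(ȳ_srs) = (1 − 683/3806)·145.7/683 = 0.17504191.
deff = 0.35806299 / 0.17504191 = 2.0456.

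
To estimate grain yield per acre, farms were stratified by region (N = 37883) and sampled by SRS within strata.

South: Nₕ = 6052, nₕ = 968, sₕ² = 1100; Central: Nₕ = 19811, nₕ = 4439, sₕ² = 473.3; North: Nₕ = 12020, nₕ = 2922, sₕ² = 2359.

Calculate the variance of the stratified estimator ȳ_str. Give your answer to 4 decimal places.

Var(ȳ_str) = Σₕ Wₕ²(1 − fₕ)sₕ²/nₕ with Wₕ = Nₕ/N, N = 37883.
South: Wₕ = 0.15975504; term = 0.15975504²·(1 − 0.15994712)·1100/968 = 0.024363129.
Central: Wₕ = 0.52295225; term = 0.52295225²·(1 − 0.22406744)·473.3/4439 = 0.022625564.
North: Wₕ = 0.31729272; term = 0.31729272²·(1 − 0.24309484)·2359/2922 = 0.061519019.
Sum = 0.10850771.

0.1085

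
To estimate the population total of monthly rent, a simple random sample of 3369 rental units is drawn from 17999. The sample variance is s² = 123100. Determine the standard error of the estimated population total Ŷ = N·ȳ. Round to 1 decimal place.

98090.0

Var(Ŷ) = N²·Var(ȳ) = N²·(1 − n/N)·s²/n.
f = 3369/17999 = 0.18717707; Var(ȳ) = 0.81282293·123100/3369 = 29.699764.
Var(Ŷ) = 17999² · 29.699764 = 9.6216544 × 10^9.
SE(Ŷ) = √(9.6216544 × 10^9) = 98090.0.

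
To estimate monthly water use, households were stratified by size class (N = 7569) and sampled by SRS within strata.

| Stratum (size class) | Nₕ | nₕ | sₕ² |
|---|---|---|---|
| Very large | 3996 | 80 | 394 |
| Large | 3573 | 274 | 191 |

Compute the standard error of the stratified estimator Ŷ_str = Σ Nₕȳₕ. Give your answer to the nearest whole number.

Var(Ŷ_str) = Σₕ Nₕ²(1 − fₕ)sₕ²/nₕ.
Very large: 3996²·(1 − 80/3996)·394/80 = 7.7068055 × 10^7.
Large: 3573²·(1 − 274/3573)·191/274 = 8.2167133 × 10^6.
Sum = 8.5284768 × 10^7.
SE = √(8.5284768 × 10^7) = 9235.

9235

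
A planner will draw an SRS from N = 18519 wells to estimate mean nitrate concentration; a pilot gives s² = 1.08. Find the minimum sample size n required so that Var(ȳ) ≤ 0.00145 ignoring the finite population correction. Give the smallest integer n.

745

Without fpc, n₀ = s²/D = 1.08/0.00145 = 744.8276.
Rounding up, n = 745.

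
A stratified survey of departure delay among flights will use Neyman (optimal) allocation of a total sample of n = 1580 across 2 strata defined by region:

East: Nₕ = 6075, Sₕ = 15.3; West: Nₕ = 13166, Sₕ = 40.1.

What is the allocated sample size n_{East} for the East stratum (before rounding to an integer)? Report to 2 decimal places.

Neyman allocation: nₕ = n·NₕSₕ / Σⱼ NⱼSⱼ.
Σ NⱼSⱼ = 6075·15.3 + 13166·40.1 = 620904.1.
n_{East} = 1580·6075·15.3 / 620904.1 = 236.52.

236.52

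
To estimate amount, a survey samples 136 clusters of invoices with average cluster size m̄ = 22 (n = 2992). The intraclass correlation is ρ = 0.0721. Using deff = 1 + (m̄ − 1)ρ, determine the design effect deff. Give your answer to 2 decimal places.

deff = 1 + (22 − 1)·0.0721 = 1 + 1.5141 = 2.5141.

2.51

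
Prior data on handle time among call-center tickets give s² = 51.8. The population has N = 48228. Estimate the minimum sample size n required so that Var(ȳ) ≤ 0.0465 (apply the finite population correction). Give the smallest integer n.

Without fpc, n₀ = s²/D = 51.8/0.0465 = 1113.9785.
With fpc, (1 − n/N)·s²/n ≤ D requires n ≥ n₀/(1 + n₀/N) = 1113.9785/(1 + 1113.9785/48228) = 1088.8286.
Rounding up, n = 1089.

1089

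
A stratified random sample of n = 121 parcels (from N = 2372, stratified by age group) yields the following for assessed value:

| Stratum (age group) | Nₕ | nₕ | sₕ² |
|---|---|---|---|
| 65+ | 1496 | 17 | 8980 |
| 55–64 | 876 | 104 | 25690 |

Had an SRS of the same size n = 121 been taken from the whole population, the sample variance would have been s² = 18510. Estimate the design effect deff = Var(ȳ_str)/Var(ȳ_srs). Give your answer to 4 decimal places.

Var(ȳ_str) = Σ Wₕ²(1−fₕ)sₕ²/nₕ with Wₕ = Nₕ/2372:
  65+: (1496/2372)²·(1−17/1496)·8980/17 = 207.72933
  55–64: (876/2372)²·(1−104/876)·25690/104 = 29.690862
  → Var(ȳ_str) = 237.42019.
Var(ȳ_srs) = (1 − 121/2372)·18510/121 = 145.17167.
deff = 237.42019 / 145.17167 = 1.6354.

1.6354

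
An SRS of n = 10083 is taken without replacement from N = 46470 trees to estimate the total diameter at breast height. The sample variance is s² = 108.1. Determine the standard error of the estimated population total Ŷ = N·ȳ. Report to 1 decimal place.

Var(Ŷ) = N²·Var(ȳ) = N²·(1 − n/N)·s²/n.
f = 10083/46470 = 0.21697870; Var(ȳ) = 0.78302130·108.1/10083 = 0.0083947836.
Var(Ŷ) = 46470² · 0.0083947836 = 1.8128207 × 10^7.
SE(Ŷ) = √(1.8128207 × 10^7) = 4257.7.

4257.7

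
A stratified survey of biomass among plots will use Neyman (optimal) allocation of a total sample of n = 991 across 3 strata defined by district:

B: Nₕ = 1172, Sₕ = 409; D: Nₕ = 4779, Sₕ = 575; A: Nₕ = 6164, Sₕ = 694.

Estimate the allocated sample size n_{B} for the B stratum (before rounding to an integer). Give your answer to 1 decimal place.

63.3

Neyman allocation: nₕ = n·NₕSₕ / Σⱼ NⱼSⱼ.
Σ NⱼSⱼ = 1172·409 + 4779·575 + 6164·694 = 7.505089 × 10^6.
n_{B} = 991·1172·409 / (7.505089 × 10^6) = 63.3.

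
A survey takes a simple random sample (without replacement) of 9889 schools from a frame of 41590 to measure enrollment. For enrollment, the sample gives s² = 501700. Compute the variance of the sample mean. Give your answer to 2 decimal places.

Under SRS without replacement, Var(ȳ) = (1 − f)·s²/n with f = n/N = 9889/41590 = 0.23777350.
Var(ȳ) = (1 − 0.23777350)·501700/9889 = 0.76222650·50.733138 = 38.670142.

38.67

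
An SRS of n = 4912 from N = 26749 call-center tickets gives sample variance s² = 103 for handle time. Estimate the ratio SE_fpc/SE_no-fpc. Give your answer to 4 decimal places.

f = n/N = 4912/26749 = 0.18363303.
SE_no-fpc = √(s²/n) = 0.14480696; SE_fpc = √((1−f)s²/n) = 0.13083747.
Ratio = √(1−f) = 0.90353028.

0.9035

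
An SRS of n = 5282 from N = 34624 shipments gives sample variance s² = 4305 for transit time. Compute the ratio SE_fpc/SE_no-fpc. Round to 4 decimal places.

f = n/N = 5282/34624 = 0.15255314.
SE_no-fpc = √(s²/n) = 0.90279133; SE_fpc = √((1−f)s²/n) = 0.8310815.
Ratio = √(1−f) = 0.92056877.

0.9206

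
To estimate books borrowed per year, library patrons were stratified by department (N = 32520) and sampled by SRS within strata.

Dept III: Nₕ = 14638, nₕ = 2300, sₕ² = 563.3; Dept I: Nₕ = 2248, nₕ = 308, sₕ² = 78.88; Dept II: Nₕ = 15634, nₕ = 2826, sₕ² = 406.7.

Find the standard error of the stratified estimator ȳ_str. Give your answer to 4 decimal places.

Var(ȳ_str) = Σₕ Wₕ²(1 − fₕ)sₕ²/nₕ with Wₕ = Nₕ/N, N = 32520.
Dept III: Wₕ = 0.45012300; term = 0.45012300²·(1 − 0.15712529)·563.3/2300 = 0.041825135.
Dept I: Wₕ = 0.06912669; term = 0.06912669²·(1 − 0.13701068)·78.88/308 = 0.0010561197.
Dept II: Wₕ = 0.48075031; term = 0.48075031²·(1 − 0.18075988)·406.7/2826 = 0.027249113.
Sum = 0.070130368.
SE = √(0.070130368) = 0.2648.

0.2648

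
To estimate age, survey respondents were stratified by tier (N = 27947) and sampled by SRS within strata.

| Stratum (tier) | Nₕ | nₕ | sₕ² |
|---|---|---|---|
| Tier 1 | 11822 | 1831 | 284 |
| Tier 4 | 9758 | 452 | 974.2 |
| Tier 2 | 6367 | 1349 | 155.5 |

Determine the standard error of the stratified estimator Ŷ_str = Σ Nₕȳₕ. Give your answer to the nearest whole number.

14755

Var(Ŷ_str) = Σₕ Nₕ²(1 − fₕ)sₕ²/nₕ.
Tier 1: 11822²·(1 − 1831/11822)·284/1831 = 1.8320187 × 10^7.
Tier 4: 9758²·(1 − 452/9758)·974.2/452 = 1.9571925 × 10^8.
Tier 2: 6367²·(1 − 1349/6367)·155.5/1349 = 3.6828493 × 10^6.
Sum = 2.1772229 × 10^8.
SE = √(2.1772229 × 10^8) = 14755.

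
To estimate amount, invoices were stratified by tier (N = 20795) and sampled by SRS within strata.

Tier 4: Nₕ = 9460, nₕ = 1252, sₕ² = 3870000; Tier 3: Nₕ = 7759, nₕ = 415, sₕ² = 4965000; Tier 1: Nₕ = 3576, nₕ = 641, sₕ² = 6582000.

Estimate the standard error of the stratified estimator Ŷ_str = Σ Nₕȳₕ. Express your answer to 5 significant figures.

1.0146 × 10^6

Var(Ŷ_str) = Σₕ Nₕ²(1 − fₕ)sₕ²/nₕ.
Tier 4: 9460²·(1 − 1252/9460)·3870000/1252 = 2.400132 × 10^11.
Tier 3: 7759²·(1 − 415/7759)·4965000/415 = 6.8172556 × 10^11.
Tier 1: 3576²·(1 − 641/3576)·6582000/641 = 1.0777188 × 10^11.
Sum = 1.0295106 × 10^12.
SE = √(1.0295106 × 10^12) = 1.0146 × 10^6.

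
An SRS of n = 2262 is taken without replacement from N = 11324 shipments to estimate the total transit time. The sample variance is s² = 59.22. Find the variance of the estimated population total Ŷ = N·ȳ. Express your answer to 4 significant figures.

2.687 × 10^6

Var(Ŷ) = N²·Var(ȳ) = N²·(1 − n/N)·s²/n.
f = 2262/11324 = 0.19975274; Var(ȳ) = 0.80024726·59.22/2262 = 0.020950771.
Var(Ŷ) = 11324² · 0.020950771 = 2.6865797 × 10^6.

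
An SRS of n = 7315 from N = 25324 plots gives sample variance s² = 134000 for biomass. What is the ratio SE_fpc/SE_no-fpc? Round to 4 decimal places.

0.8433

f = n/N = 7315/25324 = 0.28885642.
SE_no-fpc = √(s²/n) = 4.2800144; SE_fpc = √((1−f)s²/n) = 3.6093075.
Ratio = √(1−f) = 0.84329329.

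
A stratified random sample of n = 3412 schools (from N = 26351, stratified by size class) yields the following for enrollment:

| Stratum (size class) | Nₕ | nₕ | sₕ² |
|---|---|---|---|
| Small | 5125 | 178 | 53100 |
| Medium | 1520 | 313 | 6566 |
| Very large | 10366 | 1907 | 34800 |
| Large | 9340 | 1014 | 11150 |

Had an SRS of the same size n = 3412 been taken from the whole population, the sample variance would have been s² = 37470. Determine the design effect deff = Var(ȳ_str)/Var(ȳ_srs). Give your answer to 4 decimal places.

1.5150

Var(ȳ_str) = Σ Wₕ²(1−fₕ)sₕ²/nₕ with Wₕ = Nₕ/26351:
  Small: (5125/26351)²·(1−178/5125)·53100/178 = 10.892212
  Medium: (1520/26351)²·(1−313/1520)·6566/313 = 0.055425957
  Very large: (10366/26351)²·(1−1907/10366)·34800/1907 = 2.3044356
  Large: (9340/26351)²·(1−1014/9340)·11150/1014 = 1.2314761
  → Var(ȳ_str) = 14.48355.
Var(ȳ_srs) = (1 − 3412/26351)·37470/3412 = 9.5598714.
deff = 14.48355 / 9.5598714 = 1.5150.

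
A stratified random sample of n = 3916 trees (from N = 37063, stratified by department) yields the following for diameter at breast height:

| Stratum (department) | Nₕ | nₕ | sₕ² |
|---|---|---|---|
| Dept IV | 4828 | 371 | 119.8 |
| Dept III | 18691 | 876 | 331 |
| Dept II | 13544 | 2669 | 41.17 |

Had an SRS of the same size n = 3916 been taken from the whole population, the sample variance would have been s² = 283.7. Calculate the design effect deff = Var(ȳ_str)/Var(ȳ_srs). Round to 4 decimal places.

1.5172

Var(ȳ_str) = Σ Wₕ²(1−fₕ)sₕ²/nₕ with Wₕ = Nₕ/37063:
  Dept IV: (4828/37063)²·(1−371/4828)·119.8/371 = 0.0050583825
  Dept III: (18691/37063)²·(1−876/18691)·331/876 = 0.091592753
  Dept II: (13544/37063)²·(1−2669/13544)·41.17/2669 = 0.001653969
  → Var(ȳ_str) = 0.098305105.
Var(ȳ_srs) = (1 − 3916/37063)·283.7/3916 = 0.06479184.
deff = 0.098305105 / 0.06479184 = 1.5172.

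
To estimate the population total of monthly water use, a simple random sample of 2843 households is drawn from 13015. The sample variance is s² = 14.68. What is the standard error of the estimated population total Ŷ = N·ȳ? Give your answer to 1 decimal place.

Var(Ŷ) = N²·Var(ȳ) = N²·(1 − n/N)·s²/n.
f = 2843/13015 = 0.21844026; Var(ȳ) = 0.78155974·14.68/2843 = 0.0040356303.
Var(Ŷ) = 13015² · 0.0040356303 = 683596.32.
SE(Ŷ) = √(683596.32) = 826.8.

826.8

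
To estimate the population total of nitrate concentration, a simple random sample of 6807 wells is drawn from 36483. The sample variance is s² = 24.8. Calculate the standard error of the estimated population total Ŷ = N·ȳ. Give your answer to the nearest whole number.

1986

Var(Ŷ) = N²·Var(ȳ) = N²·(1 − n/N)·s²/n.
f = 6807/36483 = 0.18658005; Var(ȳ) = 0.81341995·24.8/6807 = 0.0029635397.
Var(Ŷ) = 36483² · 0.0029635397 = 3.9444989 × 10^6.
SE(Ŷ) = √(3.9444989 × 10^6) = 1986.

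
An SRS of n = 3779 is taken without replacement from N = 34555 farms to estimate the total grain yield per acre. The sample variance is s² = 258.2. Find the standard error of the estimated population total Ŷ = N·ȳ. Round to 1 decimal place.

Var(Ŷ) = N²·Var(ȳ) = N²·(1 − n/N)·s²/n.
f = 3779/34555 = 0.10936189; Var(ȳ) = 0.89063811·258.2/3779 = 0.060852808.
Var(Ŷ) = 34555² · 0.060852808 = 7.2661175 × 10^7.
SE(Ŷ) = √(7.2661175 × 10^7) = 8524.2.

8524.2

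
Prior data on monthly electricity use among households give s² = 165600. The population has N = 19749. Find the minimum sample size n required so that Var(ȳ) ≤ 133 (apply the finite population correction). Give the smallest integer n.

1172

Without fpc, n₀ = s²/D = 165600/133 = 1245.1128.
With fpc, (1 − n/N)·s²/n ≤ D requires n ≥ n₀/(1 + n₀/N) = 1245.1128/(1 + 1245.1128/19749) = 1171.2680.
Rounding up, n = 1172.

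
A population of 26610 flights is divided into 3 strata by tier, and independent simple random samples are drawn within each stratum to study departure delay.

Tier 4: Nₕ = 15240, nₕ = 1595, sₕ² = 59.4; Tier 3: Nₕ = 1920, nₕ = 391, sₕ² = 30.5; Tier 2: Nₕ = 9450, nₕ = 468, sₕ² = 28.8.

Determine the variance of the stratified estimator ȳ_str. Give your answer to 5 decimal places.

0.01864

Var(ȳ_str) = Σₕ Wₕ²(1 − fₕ)sₕ²/nₕ with Wₕ = Nₕ/N, N = 26610.
Tier 4: Wₕ = 0.57271702; term = 0.57271702²·(1 − 0.10465879)·59.4/1595 = 0.010936907.
Tier 3: Wₕ = 0.07215333; term = 0.07215333²·(1 − 0.20364583)·30.5/391 = 3.2340151 × 10^-4.
Tier 2: Wₕ = 0.35512965; term = 0.35512965²·(1 − 0.04952381)·28.8/468 = 0.0073766936.
Sum = 0.018637002.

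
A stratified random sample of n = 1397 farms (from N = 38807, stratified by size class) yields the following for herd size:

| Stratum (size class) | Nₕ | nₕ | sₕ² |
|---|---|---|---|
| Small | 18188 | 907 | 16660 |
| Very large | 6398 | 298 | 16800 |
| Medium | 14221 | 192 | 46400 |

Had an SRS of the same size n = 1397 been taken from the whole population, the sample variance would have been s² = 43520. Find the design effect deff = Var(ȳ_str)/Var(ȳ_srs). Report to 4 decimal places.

1.2424

Var(ȳ_str) = Σ Wₕ²(1−fₕ)sₕ²/nₕ with Wₕ = Nₕ/38807:
  Small: (18188/38807)²·(1−907/18188)·16660/907 = 3.8335522
  Very large: (6398/38807)²·(1−298/6398)·16800/298 = 1.460989
  Medium: (14221/38807)²·(1−192/14221)·46400/192 = 32.014997
  → Var(ȳ_str) = 37.309538.
Var(ȳ_srs) = (1 − 1397/38807)·43520/1397 = 30.031022.
deff = 37.309538 / 30.031022 = 1.2424.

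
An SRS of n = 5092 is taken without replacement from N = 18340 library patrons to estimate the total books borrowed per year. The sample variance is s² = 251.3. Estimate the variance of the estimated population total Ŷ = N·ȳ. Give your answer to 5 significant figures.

1.1991 × 10^7

Var(Ŷ) = N²·Var(ȳ) = N²·(1 − n/N)·s²/n.
f = 5092/18340 = 0.27764449; Var(ȳ) = 0.72235551·251.3/5092 = 0.035649635.
Var(Ŷ) = 18340² · 0.035649635 = 1.1990954 × 10^7.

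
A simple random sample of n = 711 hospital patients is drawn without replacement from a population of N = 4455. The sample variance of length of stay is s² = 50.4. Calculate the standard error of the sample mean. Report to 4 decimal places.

0.2441

Under SRS without replacement, Var(ȳ) = (1 − f)·s²/n with f = n/N = 711/4455 = 0.15959596.
Var(ȳ) = (1 − 0.15959596)·50.4/711 = 0.84040404·0.070886076 = 0.059572945.
SE(ȳ) = √(0.059572945) = 0.2441.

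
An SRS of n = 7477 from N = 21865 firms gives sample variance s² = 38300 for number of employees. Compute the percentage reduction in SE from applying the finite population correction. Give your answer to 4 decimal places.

18.8805

f = n/N = 7477/21865 = 0.34196204.
SE_no-fpc = √(s²/n) = 2.2632665; SE_fpc = √((1−f)s²/n) = 1.8359514.
Ratio = √(1−f) = 0.81119539. Reduction = 100·(1 − 0.81119539) = 18.8805%.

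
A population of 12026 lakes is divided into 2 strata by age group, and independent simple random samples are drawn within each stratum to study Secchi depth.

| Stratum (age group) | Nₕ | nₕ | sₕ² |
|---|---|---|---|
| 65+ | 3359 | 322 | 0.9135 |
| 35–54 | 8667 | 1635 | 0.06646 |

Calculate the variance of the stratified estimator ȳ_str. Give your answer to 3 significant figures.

Var(ȳ_str) = Σₕ Wₕ²(1 − fₕ)sₕ²/nₕ with Wₕ = Nₕ/N, N = 12026.
65+: Wₕ = 0.27931149; term = 0.27931149²·(1 − 0.09586186)·0.9135/322 = 2.0010829 × 10^-4.
35–54: Wₕ = 0.72068851; term = 0.72068851²·(1 − 0.18864659)·0.06646/1635 = 1.7129624 × 10^-5.
Sum = 2.1723791 × 10^-4.

2.17 × 10^-4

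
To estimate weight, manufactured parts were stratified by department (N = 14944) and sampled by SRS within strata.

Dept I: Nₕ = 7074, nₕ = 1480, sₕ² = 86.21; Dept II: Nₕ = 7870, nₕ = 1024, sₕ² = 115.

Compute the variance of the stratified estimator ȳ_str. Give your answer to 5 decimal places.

Var(ȳ_str) = Σₕ Wₕ²(1 − fₕ)sₕ²/nₕ with Wₕ = Nₕ/N, N = 14944.
Dept I: Wₕ = 0.47336724; term = 0.47336724²·(1 − 0.20921685)·86.21/1480 = 0.010321664.
Dept II: Wₕ = 0.52663276; term = 0.52663276²·(1 − 0.13011436)·115/1024 = 0.027094166.
Sum = 0.03741583.

0.03742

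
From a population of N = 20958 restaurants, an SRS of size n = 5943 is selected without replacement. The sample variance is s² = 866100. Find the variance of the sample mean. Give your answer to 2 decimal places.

Under SRS without replacement, Var(ȳ) = (1 − f)·s²/n with f = n/N = 5943/20958 = 0.28356713.
Var(ȳ) = (1 − 0.28356713)·866100/5943 = 0.71643287·145.73448 = 104.40897.

104.41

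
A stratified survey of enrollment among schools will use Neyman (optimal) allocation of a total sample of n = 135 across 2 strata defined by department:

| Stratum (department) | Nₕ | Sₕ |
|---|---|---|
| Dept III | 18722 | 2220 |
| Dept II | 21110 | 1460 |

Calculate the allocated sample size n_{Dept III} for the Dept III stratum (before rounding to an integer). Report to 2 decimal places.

77.52

Neyman allocation: nₕ = n·NₕSₕ / Σⱼ NⱼSⱼ.
Σ NⱼSⱼ = 18722·2220 + 21110·1460 = 7.238344 × 10^7.
n_{Dept III} = 135·18722·2220 / (7.238344 × 10^7) = 77.52.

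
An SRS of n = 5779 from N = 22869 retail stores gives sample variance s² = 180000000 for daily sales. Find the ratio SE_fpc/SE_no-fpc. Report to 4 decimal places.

0.8645

f = n/N = 5779/22869 = 0.25270016.
SE_no-fpc = √(s²/n) = 176.48586; SE_fpc = √((1−f)s²/n) = 152.56586.
Ratio = √(1−f) = 0.86446506.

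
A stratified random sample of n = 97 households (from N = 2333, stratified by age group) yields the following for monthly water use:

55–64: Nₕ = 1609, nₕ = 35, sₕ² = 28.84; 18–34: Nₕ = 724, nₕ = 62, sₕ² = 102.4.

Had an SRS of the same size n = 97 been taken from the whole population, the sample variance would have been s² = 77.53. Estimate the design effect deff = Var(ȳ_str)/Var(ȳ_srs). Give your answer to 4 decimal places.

0.6904

Var(ȳ_str) = Σ Wₕ²(1−fₕ)sₕ²/nₕ with Wₕ = Nₕ/2333:
  55–64: (1609/2333)²·(1−35/1609)·28.84/35 = 0.38340565
  18–34: (724/2333)²·(1−62/724)·102.4/62 = 0.14543715
  → Var(ȳ_str) = 0.5288428.
Var(ȳ_srs) = (1 − 97/2333)·77.53/97 = 0.76604646.
deff = 0.5288428 / 0.76604646 = 0.6904.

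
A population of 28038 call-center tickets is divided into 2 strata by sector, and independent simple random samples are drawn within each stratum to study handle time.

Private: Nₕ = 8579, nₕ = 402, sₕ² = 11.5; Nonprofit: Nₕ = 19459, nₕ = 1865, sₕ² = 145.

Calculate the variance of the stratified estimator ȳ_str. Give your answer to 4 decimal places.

0.0364

Var(ȳ_str) = Σₕ Wₕ²(1 − fₕ)sₕ²/nₕ with Wₕ = Nₕ/N, N = 28038.
Private: Wₕ = 0.30597760; term = 0.30597760²·(1 − 0.04685861)·11.5/402 = 0.0025527506.
Nonprofit: Wₕ = 0.69402240; term = 0.69402240²·(1 − 0.09584254)·145/1865 = 0.033859474.
Sum = 0.036412225.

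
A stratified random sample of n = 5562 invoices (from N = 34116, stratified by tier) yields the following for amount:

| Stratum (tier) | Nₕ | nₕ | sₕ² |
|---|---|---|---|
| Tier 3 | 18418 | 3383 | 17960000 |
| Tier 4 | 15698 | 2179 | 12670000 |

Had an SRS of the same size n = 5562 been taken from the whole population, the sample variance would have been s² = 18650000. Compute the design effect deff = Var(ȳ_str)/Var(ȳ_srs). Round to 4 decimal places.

0.8278

Var(ȳ_str) = Σ Wₕ²(1−fₕ)sₕ²/nₕ with Wₕ = Nₕ/34116:
  Tier 3: (18418/34116)²·(1−3383/18418)·17960000/3383 = 1263.0892
  Tier 4: (15698/34116)²·(1−2179/15698)·12670000/2179 = 1060.2104
  → Var(ȳ_str) = 2323.2996.
Var(ȳ_srs) = (1 − 5562/34116)·18650000/5562 = 2806.4461.
deff = 2323.2996 / 2806.4461 = 0.8278.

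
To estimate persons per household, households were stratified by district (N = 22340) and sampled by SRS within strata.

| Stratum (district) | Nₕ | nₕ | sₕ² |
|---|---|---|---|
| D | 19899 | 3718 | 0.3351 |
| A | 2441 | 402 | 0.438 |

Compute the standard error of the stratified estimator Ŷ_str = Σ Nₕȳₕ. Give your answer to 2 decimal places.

Var(Ŷ_str) = Σₕ Nₕ²(1 − fₕ)sₕ²/nₕ.
D: 19899²·(1 − 3718/19899)·0.3351/3718 = 29020.284.
A: 2441²·(1 − 402/2441)·0.438/402 = 5422.9183.
Sum = 34443.202.
SE = √(34443.202) = 185.59.

185.59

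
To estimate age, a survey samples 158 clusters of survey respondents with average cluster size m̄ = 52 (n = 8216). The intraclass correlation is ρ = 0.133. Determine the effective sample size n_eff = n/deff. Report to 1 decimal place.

1055.6

deff = 1 + (52 − 1)·0.133 = 1 + 6.783 = 7.783.
n_eff = 8216 / 7.783 = 1055.6.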